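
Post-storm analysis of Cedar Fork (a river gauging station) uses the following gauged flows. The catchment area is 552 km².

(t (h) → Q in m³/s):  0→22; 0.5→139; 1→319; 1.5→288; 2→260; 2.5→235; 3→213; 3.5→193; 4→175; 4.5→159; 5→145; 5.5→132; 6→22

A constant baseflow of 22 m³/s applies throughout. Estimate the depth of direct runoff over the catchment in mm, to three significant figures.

Direct runoff: 0.0, 117.0, 297.0, 266.0, 238.0, 213.0, 191.0, 171.0, 153.0, 137.0, 123.0, 110.0, 0.0 m³/s; ΣQ_DR = 2016 m³/s.
V = ΣQ_DR · Δt = 2016 × 1800 s = 3.629 × 10^6 m³.
Over A = 552 km², depth = V / A = 6.57 mm.

d ≈ 6.57 mm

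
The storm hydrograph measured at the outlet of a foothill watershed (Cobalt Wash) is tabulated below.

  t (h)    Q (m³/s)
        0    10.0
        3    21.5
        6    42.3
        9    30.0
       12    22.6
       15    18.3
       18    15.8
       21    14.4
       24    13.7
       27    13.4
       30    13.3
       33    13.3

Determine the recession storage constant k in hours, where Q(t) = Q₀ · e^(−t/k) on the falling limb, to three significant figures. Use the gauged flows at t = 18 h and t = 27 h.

On the falling limb, Q drops from 15.8 to 13.4 m³/s between t = 18 h and t = 27 h (Δt = 9 h).
k = −Δt / ln(Q₂/Q₁) = −9 / ln(13.4/15.8) = 54.6 h.

k ≈ 54.6 h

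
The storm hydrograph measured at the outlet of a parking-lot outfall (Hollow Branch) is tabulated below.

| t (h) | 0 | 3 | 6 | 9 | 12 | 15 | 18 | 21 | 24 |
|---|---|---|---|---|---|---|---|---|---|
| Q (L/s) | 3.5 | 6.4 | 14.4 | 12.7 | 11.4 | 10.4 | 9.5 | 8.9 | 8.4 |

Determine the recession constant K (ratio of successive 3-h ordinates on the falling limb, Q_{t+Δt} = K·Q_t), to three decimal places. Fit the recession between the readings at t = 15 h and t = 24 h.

Using the recession-limb readings at t = 15 h and t = 24 h: Q falls from 10.4 to 8.4 L/s over 3 intervals.
K = (Q₂/Q₁)^(1/3) = (8.4/10.4)^(1/3) = 0.931.

K ≈ 0.931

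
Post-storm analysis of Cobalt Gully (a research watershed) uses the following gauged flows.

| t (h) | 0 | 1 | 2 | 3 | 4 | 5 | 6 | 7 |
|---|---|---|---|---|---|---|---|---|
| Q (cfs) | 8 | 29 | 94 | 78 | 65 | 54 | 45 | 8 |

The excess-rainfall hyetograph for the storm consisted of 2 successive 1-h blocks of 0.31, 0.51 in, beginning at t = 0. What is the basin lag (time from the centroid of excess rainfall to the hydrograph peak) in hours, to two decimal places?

t_L ≈ 0.88 h

Centroid of excess rainfall: t_c = Σ P_i·t̄_i / ΣP_i = 1.1220 h (block centres at 0.5, 1.5 h).
Hydrograph peak occurs at t = 2 h, so basin lag t_L = 2 − 1.1220 = 0.88 h.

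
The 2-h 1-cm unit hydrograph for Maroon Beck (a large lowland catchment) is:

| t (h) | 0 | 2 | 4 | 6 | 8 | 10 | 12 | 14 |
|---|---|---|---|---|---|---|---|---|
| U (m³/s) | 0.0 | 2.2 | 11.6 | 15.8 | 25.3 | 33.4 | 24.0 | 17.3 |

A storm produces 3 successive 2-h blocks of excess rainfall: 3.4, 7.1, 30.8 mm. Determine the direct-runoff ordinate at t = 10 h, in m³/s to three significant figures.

Q ≈ 78.0 m³/s

By discrete convolution, Q_j = Σ (P_i / 10 mm) · U_{j−i}.
At t = 10 h (j=5): Q = (3.4/10)·33.4 + (7.1/10)·25.3 + (30.8/10)·15.8 = 78.0 m³/s.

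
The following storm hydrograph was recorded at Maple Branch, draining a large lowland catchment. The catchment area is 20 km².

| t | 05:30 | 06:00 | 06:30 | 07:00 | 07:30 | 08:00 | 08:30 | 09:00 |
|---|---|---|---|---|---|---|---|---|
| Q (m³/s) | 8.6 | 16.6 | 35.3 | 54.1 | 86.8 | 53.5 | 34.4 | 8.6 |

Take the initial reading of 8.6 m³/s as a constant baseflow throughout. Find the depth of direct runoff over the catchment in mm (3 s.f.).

d ≈ 20.6 mm

Direct runoff: 0.0, 8.0, 26.7, 45.5, 78.2, 44.9, 25.8, 0.0 m³/s; ΣQ_DR = 229.1 m³/s.
V = ΣQ_DR · Δt = 229.1 × 1800 s = 4.124 × 10^5 m³.
Over A = 20 km², depth = V / A = 20.6 mm.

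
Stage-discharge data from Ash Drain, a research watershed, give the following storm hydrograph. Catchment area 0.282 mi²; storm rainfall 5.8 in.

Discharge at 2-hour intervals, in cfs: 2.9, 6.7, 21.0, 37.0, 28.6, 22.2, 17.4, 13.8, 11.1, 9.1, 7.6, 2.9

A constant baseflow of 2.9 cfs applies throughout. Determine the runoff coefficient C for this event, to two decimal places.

C ≈ 0.28

ΣQ_DR = 145.5 cfs; V = ΣQ_DR·Δt = 1.048 × 10^6 ft³.
Runoff depth d = V / A = 1.599 in.
C = d / P = 1.599 / 5.8 = 0.28.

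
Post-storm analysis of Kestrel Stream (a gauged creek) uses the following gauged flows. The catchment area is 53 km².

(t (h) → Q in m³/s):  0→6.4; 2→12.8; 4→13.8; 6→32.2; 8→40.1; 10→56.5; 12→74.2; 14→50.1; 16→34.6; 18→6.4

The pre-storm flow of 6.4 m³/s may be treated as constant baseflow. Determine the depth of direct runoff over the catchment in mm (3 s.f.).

Direct runoff: 0.0, 6.4, 7.4, 25.8, 33.7, 50.1, 67.8, 43.7, 28.2, 0.0 m³/s; ΣQ_DR = 263.1 m³/s.
V = ΣQ_DR · Δt = 263.1 × 7200 s = 1.894 × 10^6 m³.
Over A = 53 km², depth = V / A = 35.7 mm.

d ≈ 35.7 mm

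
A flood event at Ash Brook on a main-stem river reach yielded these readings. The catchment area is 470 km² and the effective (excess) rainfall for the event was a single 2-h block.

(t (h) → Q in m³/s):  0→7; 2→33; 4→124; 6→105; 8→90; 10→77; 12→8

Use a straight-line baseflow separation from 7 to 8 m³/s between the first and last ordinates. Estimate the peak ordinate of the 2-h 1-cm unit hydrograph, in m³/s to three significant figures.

Direct runoff: 0.00, 25.83, 116.67, 97.50, 82.33, 69.17, 0.00 m³/s; ΣQ_DR = 391.5 m³/s, peak = 116.67 m³/s.
Runoff depth d = ΣQ_DR·Δt / A = 391.5 × 7200 / (470 km²) = 5.997 mm.
The 1-cm UH is the DRH scaled by (10 mm)/d, so U_p = 116.67 × 10/5.997 = 195 m³/s.

U_p ≈ 195 m³/s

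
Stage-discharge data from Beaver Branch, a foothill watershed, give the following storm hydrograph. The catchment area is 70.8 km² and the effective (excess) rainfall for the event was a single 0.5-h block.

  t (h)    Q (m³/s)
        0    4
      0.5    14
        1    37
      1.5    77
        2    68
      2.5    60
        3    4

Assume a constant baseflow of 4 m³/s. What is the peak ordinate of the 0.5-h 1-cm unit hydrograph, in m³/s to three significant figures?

Direct runoff: 0.0, 10.0, 33.0, 73.0, 64.0, 56.0, 0.0 m³/s; ΣQ_DR = 236.0 m³/s, peak = 73.0 m³/s.
Runoff depth d = ΣQ_DR·Δt / A = 236.0 × 1800 / (70.8 km²) = 6.000 mm.
The 1-cm UH is the DRH scaled by (10 mm)/d, so U_p = 73.0 × 10/6.000 = 122 m³/s.

U_p ≈ 122 m³/s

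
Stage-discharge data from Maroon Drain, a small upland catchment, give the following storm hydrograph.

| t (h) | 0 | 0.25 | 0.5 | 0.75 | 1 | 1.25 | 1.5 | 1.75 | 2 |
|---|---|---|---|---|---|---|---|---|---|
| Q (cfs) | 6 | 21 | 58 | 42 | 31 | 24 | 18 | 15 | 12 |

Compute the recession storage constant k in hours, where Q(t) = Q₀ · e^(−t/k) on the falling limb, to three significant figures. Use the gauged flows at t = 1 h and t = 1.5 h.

k ≈ 0.920 h

On the falling limb, Q drops from 31 to 18 cfs between t = 1 h and t = 1.5 h (Δt = 0.5 h).
k = −Δt / ln(Q₂/Q₁) = −0.5 / ln(18/31) = 0.920 h.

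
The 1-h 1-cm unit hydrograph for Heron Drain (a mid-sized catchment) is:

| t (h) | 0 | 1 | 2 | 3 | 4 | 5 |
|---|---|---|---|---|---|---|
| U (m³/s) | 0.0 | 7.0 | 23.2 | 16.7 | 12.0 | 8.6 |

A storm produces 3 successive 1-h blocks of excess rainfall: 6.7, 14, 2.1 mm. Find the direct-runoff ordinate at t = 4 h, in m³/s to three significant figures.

By discrete convolution, Q_j = Σ (P_i / 10 mm) · U_{j−i}.
At t = 4 h (j=4): Q = (6.7/10)·12.0 + (14/10)·16.7 + (2.1/10)·23.2 = 36.3 m³/s.

Q ≈ 36.3 m³/s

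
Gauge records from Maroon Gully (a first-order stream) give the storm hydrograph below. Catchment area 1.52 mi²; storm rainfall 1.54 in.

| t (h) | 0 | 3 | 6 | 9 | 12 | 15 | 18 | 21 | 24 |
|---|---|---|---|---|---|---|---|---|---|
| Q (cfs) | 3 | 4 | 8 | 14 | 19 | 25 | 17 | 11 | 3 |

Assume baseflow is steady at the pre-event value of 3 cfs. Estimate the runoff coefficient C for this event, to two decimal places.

C ≈ 0.15

ΣQ_DR = 77.00 cfs; V = ΣQ_DR·Δt = 8.316 × 10^5 ft³.
Runoff depth d = V / A = 0.2355 in.
C = d / P = 0.2355 / 1.54 = 0.15.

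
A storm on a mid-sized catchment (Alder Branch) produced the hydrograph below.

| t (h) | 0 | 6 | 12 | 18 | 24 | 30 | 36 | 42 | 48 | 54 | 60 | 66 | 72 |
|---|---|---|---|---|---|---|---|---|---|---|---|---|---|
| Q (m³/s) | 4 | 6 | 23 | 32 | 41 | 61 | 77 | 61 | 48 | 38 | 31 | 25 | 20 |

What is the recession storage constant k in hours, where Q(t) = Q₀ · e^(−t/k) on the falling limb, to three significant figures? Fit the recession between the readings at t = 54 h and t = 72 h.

k ≈ 28.0 h

On the falling limb, Q drops from 38 to 20 m³/s between t = 54 h and t = 72 h (Δt = 18 h).
k = −Δt / ln(Q₂/Q₁) = −18 / ln(20/38) = 28.0 h.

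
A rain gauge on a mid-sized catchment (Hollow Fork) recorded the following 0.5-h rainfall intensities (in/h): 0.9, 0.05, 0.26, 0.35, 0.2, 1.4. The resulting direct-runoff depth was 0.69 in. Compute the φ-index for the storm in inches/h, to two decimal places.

Only the 2 blocks with intensity above φ contribute runoff: 0.9, 1.4 in/h.
Σ(I−φ)·Δt = d  ⇒  (0.9+1.4 − 2φ)·0.5 = 0.69
φ = (2.300 − 0.69/0.5) / 2 = 0.46 in/h.

φ ≈ 0.46 in/h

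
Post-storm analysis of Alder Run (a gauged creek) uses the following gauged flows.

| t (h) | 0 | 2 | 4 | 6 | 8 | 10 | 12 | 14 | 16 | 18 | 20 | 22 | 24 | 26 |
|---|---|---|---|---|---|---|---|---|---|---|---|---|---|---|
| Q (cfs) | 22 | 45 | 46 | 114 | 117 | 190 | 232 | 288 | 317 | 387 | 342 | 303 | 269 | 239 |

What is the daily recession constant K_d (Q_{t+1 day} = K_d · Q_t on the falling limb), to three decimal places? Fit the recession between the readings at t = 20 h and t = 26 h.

Between t = 20 h and t = 26 h the flow falls from 342 to 239 cfs over 3×2 h = 6 h.
Per-interval ratio K = (239/342)^(1/3) = 0.8874; K_d = K^(24/2) = 0.238.

K_d ≈ 0.238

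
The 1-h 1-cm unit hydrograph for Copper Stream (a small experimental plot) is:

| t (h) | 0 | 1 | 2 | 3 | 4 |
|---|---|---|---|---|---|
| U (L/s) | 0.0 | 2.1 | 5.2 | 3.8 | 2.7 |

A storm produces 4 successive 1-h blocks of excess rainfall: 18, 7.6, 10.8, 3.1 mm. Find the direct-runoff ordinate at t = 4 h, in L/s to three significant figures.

By discrete convolution, Q_j = Σ (P_i / 10 mm) · U_{j−i}.
At t = 4 h (j=4): Q = (18/10)·2.7 + (7.6/10)·3.8 + (10.8/10)·5.2 + (3.1/10)·2.1 = 14.0 L/s.

Q ≈ 14.0 L/s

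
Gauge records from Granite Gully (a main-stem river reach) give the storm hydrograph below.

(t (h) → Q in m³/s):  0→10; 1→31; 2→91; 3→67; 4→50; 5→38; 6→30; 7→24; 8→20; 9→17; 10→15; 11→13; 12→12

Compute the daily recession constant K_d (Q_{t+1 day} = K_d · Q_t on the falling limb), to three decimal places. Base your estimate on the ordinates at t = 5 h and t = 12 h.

K_d ≈ 0.019

Between t = 5 h and t = 12 h the flow falls from 38 to 12 m³/s over 7×1 h = 7 h.
Per-interval ratio K = (12/38)^(1/7) = 0.8482; K_d = K^(24/1) = 0.019.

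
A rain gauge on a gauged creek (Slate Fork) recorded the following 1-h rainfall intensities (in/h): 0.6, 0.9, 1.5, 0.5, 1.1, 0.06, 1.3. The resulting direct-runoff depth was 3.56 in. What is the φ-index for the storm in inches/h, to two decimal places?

φ ≈ 0.39 in/h

Only the 6 blocks with intensity above φ contribute runoff: 0.6, 0.9, 1.5, 0.5, 1.1, 1.3 in/h.
Σ(I−φ)·Δt = d  ⇒  (0.6+0.9+1.5+0.5+1.1+1.3 − 6φ)·1 = 3.56
φ = (5.900 − 3.56/1) / 6 = 0.39 in/h.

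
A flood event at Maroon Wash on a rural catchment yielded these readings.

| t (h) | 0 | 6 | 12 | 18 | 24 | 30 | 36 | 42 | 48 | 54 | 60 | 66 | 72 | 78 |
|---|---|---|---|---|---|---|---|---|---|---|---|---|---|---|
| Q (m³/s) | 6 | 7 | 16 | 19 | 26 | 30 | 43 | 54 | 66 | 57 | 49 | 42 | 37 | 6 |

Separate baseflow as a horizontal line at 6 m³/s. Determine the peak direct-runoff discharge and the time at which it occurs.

Subtracting baseflow gives direct-runoff ordinates: 0.0, 1.0, 10.0, 13.0, 20.0, 24.0, 37.0, 48.0, 60.0, 51.0, 43.0, 36.0, 31.0, 0.0 m³/s.
The maximum is 60.0 m³/s, occurring at the reading for t = 48 h.

Q_p = 60.0 m³/s at t = 48 h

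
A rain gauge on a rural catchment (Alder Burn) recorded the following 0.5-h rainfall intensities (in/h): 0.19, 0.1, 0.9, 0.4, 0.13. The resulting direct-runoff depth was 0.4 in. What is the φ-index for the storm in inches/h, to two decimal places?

Only the 2 blocks with intensity above φ contribute runoff: 0.9, 0.4 in/h.
Σ(I−φ)·Δt = d  ⇒  (0.9+0.4 − 2φ)·0.5 = 0.4
φ = (1.300 − 0.4/0.5) / 2 = 0.25 in/h.

φ ≈ 0.25 in/h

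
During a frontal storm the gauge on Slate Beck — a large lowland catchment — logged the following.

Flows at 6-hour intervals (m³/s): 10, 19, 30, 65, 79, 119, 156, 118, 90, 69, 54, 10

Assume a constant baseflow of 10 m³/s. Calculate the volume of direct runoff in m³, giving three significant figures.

Direct-runoff ordinates (Q − Q_b): 0.0, 9.0, 20.0, 55.0, 69.0, 109.0, 146.0, 108.0, 80.0, 59.0, 44.0, 0.0 m³/s.
ΣQ_DR = 699.0 m³/s.
With Δt = 6 h = 21600 s, V = ΣQ_DR · Δt = 699.0 × 21600 = 1.51 × 10^7 m³.

V ≈ 1.51 × 10^7 m³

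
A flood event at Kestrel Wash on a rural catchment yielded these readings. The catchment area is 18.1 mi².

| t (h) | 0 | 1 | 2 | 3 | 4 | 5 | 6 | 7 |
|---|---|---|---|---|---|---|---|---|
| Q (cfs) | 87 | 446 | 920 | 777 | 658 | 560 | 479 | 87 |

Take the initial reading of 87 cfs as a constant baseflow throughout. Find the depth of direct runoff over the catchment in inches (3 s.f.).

d ≈ 0.284 in

Direct runoff: 0.0, 359.0, 833.0, 690.0, 571.0, 473.0, 392.0, 0.0 cfs; ΣQ_DR = 3318 cfs.
V = ΣQ_DR · Δt = 3318 × 3600 s = 1.194 × 10^7 ft³.
Over A = 18.1 mi², depth = V / A = 0.284 in.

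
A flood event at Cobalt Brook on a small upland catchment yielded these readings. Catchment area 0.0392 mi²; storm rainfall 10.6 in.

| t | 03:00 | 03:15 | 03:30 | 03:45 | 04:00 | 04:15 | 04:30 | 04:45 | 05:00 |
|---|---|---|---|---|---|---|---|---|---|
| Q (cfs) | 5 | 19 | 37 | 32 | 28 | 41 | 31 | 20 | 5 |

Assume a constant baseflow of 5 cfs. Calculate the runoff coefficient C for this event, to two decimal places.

ΣQ_DR = 173.0 cfs; V = ΣQ_DR·Δt = 1.557 × 10^5 ft³.
Runoff depth d = V / A = 1.710 in.
C = d / P = 1.710 / 10.6 = 0.16.

C ≈ 0.16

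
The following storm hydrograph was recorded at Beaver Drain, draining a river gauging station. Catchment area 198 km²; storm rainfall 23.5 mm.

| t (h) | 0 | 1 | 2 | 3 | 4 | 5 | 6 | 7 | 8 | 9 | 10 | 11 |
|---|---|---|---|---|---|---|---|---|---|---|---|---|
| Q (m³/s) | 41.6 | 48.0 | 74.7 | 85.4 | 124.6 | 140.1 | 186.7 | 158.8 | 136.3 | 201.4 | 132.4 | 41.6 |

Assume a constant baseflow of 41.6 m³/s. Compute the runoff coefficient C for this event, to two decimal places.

ΣQ_DR = 872.4 m³/s; V = ΣQ_DR·Δt = 3.141 × 10^6 m³.
Runoff depth d = V / A = 15.86 mm.
C = d / P = 15.86 / 23.5 = 0.67.

C ≈ 0.67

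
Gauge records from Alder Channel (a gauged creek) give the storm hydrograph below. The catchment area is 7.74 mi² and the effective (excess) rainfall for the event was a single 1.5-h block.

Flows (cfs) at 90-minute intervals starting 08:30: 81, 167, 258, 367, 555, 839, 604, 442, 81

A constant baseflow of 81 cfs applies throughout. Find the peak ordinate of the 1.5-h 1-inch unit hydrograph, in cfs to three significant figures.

Direct runoff: 0.0, 86.0, 177.0, 286.0, 474.0, 758.0, 523.0, 361.0, 0.0 cfs; ΣQ_DR = 2665 cfs, peak = 758.0 cfs.
Runoff depth d = ΣQ_DR·Δt / A = 2665 × 5400 / (7.74 mi²) = 0.8003 in.
The 1-inch UH is the DRH scaled by (1 in)/d, so U_p = 758.0 × 1/0.8003 = 947 cfs.

U_p ≈ 947 cfs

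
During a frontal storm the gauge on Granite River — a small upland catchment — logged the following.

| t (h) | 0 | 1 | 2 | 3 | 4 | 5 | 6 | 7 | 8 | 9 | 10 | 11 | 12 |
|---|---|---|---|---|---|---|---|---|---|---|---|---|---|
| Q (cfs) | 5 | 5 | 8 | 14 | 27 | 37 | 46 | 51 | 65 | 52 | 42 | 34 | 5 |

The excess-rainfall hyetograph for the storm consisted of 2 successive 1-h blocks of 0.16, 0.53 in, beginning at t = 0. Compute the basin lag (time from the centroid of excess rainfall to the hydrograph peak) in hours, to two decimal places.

Centroid of excess rainfall: t_c = Σ P_i·t̄_i / ΣP_i = 1.2681 h (block centres at 0.5, 1.5 h).
Hydrograph peak occurs at t = 8 h, so basin lag t_L = 8 − 1.2681 = 6.73 h.

t_L ≈ 6.73 h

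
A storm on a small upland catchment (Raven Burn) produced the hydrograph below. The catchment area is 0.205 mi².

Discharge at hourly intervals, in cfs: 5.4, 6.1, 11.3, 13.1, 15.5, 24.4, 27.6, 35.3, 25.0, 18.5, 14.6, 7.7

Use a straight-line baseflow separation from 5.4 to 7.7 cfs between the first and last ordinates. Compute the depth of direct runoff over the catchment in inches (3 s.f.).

Direct runoff: 0.00, 0.49, 5.48, 7.07, 9.26, 17.95, 20.95, 28.44, 17.93, 11.22, 7.11, 0.00 cfs; ΣQ_DR = 125.9 cfs.
V = ΣQ_DR · Δt = 125.9 × 3600 s = 4.532 × 10^5 ft³.
Over A = 0.205 mi², depth = V / A = 0.952 in.

d ≈ 0.952 in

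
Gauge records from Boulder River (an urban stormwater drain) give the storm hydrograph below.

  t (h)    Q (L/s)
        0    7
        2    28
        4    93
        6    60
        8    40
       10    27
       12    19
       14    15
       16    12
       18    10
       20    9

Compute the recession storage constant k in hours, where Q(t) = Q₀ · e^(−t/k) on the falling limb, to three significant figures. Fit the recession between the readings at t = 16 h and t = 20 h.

k ≈ 13.9 h

On the falling limb, Q drops from 12 to 9 L/s between t = 16 h and t = 20 h (Δt = 4 h).
k = −Δt / ln(Q₂/Q₁) = −4 / ln(9/12) = 13.9 h.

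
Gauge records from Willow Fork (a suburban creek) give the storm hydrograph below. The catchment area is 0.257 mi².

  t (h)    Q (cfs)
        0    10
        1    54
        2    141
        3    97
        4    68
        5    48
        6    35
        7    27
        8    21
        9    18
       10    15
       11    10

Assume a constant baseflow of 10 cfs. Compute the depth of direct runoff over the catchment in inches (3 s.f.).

d ≈ 2.56 in

Direct runoff: 0.0, 44.0, 131.0, 87.0, 58.0, 38.0, 25.0, 17.0, 11.0, 8.0, 5.0, 0.0 cfs; ΣQ_DR = 424.0 cfs.
V = ΣQ_DR · Δt = 424.0 × 3600 s = 1.526 × 10^6 ft³.
Over A = 0.257 mi², depth = V / A = 2.56 in.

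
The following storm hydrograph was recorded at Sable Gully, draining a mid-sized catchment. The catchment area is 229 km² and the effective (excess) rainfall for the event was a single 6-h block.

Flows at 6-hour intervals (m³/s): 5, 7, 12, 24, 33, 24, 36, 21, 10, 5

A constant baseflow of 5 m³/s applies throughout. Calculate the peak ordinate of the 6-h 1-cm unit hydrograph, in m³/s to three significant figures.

U_p ≈ 25.9 m³/s

Direct runoff: 0.0, 2.0, 7.0, 19.0, 28.0, 19.0, 31.0, 16.0, 5.0, 0.0 m³/s; ΣQ_DR = 127.0 m³/s, peak = 31.0 m³/s.
Runoff depth d = ΣQ_DR·Δt / A = 127.0 × 21600 / (229 km²) = 11.98 mm.
The 1-cm UH is the DRH scaled by (10 mm)/d, so U_p = 31.0 × 10/11.98 = 25.9 m³/s.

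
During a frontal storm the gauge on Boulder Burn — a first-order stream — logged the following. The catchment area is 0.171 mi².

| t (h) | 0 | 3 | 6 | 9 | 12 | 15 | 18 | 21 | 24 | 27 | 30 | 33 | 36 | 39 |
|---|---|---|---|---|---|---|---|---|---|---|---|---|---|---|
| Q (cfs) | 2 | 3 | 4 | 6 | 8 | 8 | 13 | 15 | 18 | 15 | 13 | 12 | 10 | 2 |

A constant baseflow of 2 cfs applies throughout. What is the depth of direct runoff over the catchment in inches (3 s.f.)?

Direct runoff: 0.0, 1.0, 2.0, 4.0, 6.0, 6.0, 11.0, 13.0, 16.0, 13.0, 11.0, 10.0, 8.0, 0.0 cfs; ΣQ_DR = 101.0 cfs.
V = ΣQ_DR · Δt = 101.0 × 10800 s = 1.091 × 10^6 ft³.
Over A = 0.171 mi², depth = V / A = 2.75 in.

d ≈ 2.75 in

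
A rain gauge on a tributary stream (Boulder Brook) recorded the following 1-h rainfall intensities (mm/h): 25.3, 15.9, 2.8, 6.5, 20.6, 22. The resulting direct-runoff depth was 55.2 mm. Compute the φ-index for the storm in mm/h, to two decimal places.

φ ≈ 7.15 mm/h

Only the 4 blocks with intensity above φ contribute runoff: 25.3, 15.9, 20.6, 22 mm/h.
Σ(I−φ)·Δt = d  ⇒  (25.3+15.9+20.6+22 − 4φ)·1 = 55.2
φ = (83.80 − 55.2/1) / 4 = 7.15 mm/h.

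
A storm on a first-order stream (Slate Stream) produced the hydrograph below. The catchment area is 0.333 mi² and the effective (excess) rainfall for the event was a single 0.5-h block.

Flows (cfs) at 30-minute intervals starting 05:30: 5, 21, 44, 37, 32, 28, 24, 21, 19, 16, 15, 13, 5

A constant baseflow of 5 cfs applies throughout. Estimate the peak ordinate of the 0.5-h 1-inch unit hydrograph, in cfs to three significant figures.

U_p ≈ 78.0 cfs

Direct runoff: 0.0, 16.0, 39.0, 32.0, 27.0, 23.0, 19.0, 16.0, 14.0, 11.0, 10.0, 8.0, 0.0 cfs; ΣQ_DR = 215.0 cfs, peak = 39.0 cfs.
Runoff depth d = ΣQ_DR·Δt / A = 215.0 × 1800 / (0.333 mi²) = 0.5002 in.
The 1-inch UH is the DRH scaled by (1 in)/d, so U_p = 39.0 × 1/0.5002 = 78.0 cfs.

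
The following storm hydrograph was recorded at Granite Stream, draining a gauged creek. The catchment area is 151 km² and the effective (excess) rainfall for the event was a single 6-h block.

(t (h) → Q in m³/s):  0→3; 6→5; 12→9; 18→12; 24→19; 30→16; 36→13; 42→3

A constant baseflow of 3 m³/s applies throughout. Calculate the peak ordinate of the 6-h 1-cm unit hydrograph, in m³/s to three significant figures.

U_p ≈ 20.0 m³/s

Direct runoff: 0.0, 2.0, 6.0, 9.0, 16.0, 13.0, 10.0, 0.0 m³/s; ΣQ_DR = 56.00 m³/s, peak = 16.0 m³/s.
Runoff depth d = ΣQ_DR·Δt / A = 56.00 × 21600 / (151 km²) = 8.011 mm.
The 1-cm UH is the DRH scaled by (10 mm)/d, so U_p = 16.0 × 10/8.011 = 20.0 m³/s.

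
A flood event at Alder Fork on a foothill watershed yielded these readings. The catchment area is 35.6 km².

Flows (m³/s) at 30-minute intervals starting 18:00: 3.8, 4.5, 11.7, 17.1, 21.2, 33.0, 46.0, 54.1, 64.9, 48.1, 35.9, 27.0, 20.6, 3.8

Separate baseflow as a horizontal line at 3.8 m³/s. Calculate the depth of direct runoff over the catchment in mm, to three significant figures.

d ≈ 17.1 mm

Direct runoff: 0.0, 0.7, 7.9, 13.3, 17.4, 29.2, 42.2, 50.3, 61.1, 44.3, 32.1, 23.2, 16.8, 0.0 m³/s; ΣQ_DR = 338.5 m³/s.
V = ΣQ_DR · Δt = 338.5 × 1800 s = 6.093 × 10^5 m³.
Over A = 35.6 km², depth = V / A = 17.1 mm.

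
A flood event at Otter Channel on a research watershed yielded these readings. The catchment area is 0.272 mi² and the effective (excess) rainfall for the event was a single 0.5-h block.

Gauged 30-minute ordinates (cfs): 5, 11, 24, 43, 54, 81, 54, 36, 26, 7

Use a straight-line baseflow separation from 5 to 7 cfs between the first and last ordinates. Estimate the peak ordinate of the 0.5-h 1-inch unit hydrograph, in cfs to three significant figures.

U_p ≈ 93.6 cfs

Direct runoff: 0.00, 5.78, 18.56, 37.33, 48.11, 74.89, 47.67, 29.44, 19.22, 0.00 cfs; ΣQ_DR = 281.0 cfs, peak = 74.89 cfs.
Runoff depth d = ΣQ_DR·Δt / A = 281.0 × 1800 / (0.272 mi²) = 0.8004 in.
The 1-inch UH is the DRH scaled by (1 in)/d, so U_p = 74.89 × 1/0.8004 = 93.6 cfs.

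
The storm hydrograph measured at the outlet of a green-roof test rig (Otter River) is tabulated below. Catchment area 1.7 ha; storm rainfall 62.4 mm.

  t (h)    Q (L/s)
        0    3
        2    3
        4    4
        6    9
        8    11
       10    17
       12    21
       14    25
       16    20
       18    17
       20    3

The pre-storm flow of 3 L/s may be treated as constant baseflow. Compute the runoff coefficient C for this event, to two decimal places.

C ≈ 0.68

ΣQ_DR = 100.0 L/s; V = ΣQ_DR·Δt = 7.200 × 10^5 L.
Runoff depth d = V / A = 42.35 mm.
C = d / P = 42.35 / 62.4 = 0.68.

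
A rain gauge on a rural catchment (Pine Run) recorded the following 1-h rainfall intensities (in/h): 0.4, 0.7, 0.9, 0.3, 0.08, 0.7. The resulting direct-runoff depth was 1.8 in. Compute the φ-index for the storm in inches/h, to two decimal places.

φ ≈ 0.24 in/h

Only the 5 blocks with intensity above φ contribute runoff: 0.4, 0.7, 0.9, 0.3, 0.7 in/h.
Σ(I−φ)·Δt = d  ⇒  (0.4+0.7+0.9+0.3+0.7 − 5φ)·1 = 1.8
φ = (3.000 − 1.8/1) / 5 = 0.24 in/h.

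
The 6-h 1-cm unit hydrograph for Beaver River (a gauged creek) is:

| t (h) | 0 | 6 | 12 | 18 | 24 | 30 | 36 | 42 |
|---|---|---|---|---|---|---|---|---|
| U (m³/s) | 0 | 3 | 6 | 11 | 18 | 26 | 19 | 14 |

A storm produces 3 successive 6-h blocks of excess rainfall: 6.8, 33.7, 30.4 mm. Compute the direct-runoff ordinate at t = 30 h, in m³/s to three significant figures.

By discrete convolution, Q_j = Σ (P_i / 10 mm) · U_{j−i}.
At t = 30 h (j=5): Q = (6.8/10)·26 + (33.7/10)·18 + (30.4/10)·11 = 112 m³/s.

Q ≈ 112 m³/s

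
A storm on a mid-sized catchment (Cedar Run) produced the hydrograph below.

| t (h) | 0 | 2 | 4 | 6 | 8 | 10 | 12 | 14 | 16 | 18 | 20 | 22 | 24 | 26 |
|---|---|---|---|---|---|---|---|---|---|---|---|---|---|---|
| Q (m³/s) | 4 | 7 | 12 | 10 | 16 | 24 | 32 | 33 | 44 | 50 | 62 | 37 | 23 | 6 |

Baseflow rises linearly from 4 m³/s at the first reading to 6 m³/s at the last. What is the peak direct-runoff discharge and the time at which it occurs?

Subtracting baseflow gives direct-runoff ordinates: 0.00, 2.85, 7.69, 5.54, 11.38, 19.23, 27.08, 27.92, 38.77, 44.62, 56.46, 31.31, 17.15, 0.00 m³/s.
The maximum is 56.46 m³/s, occurring at the reading for t = 20 h.

Q_p = 56.46 m³/s at t = 20 h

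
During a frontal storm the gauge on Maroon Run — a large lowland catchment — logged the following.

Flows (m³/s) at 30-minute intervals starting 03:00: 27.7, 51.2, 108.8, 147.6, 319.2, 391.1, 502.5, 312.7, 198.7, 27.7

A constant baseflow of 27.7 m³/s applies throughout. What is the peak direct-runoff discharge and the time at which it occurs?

Subtracting baseflow gives direct-runoff ordinates: 0.0, 23.5, 81.1, 119.9, 291.5, 363.4, 474.8, 285.0, 171.0, 0.0 m³/s.
The maximum is 474.8 m³/s, occurring at the reading for t = 06:00.

Q_p = 474.8 m³/s at t = 06:00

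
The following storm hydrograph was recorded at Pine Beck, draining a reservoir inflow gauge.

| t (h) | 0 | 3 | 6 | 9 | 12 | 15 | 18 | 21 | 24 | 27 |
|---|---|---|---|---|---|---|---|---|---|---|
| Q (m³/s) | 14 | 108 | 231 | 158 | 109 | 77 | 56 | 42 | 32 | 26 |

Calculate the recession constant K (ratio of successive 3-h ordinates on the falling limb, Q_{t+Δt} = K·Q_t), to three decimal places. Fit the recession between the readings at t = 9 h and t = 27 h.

Using the recession-limb readings at t = 9 h and t = 27 h: Q falls from 158 to 26 m³/s over 6 intervals.
K = (Q₂/Q₁)^(1/6) = (26/158)^(1/6) = 0.740.

K ≈ 0.740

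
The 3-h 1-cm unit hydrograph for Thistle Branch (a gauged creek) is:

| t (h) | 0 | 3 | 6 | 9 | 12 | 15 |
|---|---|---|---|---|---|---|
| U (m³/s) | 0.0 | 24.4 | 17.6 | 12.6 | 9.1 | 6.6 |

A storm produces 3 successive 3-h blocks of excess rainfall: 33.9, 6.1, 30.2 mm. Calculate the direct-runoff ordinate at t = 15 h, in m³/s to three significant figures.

By discrete convolution, Q_j = Σ (P_i / 10 mm) · U_{j−i}.
At t = 15 h (j=5): Q = (33.9/10)·6.6 + (6.1/10)·9.1 + (30.2/10)·12.6 = 66.0 m³/s.

Q ≈ 66.0 m³/s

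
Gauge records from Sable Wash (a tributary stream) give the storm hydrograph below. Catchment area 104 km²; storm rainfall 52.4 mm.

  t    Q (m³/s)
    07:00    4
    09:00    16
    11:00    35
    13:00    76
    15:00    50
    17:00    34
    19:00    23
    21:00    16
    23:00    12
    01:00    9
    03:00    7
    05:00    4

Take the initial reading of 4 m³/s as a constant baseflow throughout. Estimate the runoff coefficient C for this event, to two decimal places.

ΣQ_DR = 238.0 m³/s; V = ΣQ_DR·Δt = 1.714 × 10^6 m³.
Runoff depth d = V / A = 16.48 mm.
C = d / P = 16.48 / 52.4 = 0.31.

C ≈ 0.31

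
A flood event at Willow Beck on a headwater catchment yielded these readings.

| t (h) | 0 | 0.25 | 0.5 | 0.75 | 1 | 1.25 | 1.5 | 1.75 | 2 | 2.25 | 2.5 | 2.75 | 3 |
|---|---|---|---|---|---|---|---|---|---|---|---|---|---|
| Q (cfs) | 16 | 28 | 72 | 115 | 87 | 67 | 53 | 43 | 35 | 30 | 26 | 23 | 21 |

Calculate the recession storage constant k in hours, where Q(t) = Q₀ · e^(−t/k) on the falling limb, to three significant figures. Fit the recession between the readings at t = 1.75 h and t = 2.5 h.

On the falling limb, Q drops from 43 to 26 cfs between t = 1.75 h and t = 2.5 h (Δt = 0.75 h).
k = −Δt / ln(Q₂/Q₁) = −0.75 / ln(26/43) = 1.49 h.

k ≈ 1.49 h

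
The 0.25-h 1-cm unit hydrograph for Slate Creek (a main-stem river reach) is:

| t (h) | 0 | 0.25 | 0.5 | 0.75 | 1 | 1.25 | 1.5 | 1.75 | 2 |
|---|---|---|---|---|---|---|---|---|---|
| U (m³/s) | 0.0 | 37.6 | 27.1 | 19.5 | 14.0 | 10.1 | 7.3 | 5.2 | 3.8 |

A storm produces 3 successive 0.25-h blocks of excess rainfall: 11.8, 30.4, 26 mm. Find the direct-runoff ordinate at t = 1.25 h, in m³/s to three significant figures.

By discrete convolution, Q_j = Σ (P_i / 10 mm) · U_{j−i}.
At t = 1.25 h (j=5): Q = (11.8/10)·10.1 + (30.4/10)·14.0 + (26/10)·19.5 = 105 m³/s.

Q ≈ 105 m³/s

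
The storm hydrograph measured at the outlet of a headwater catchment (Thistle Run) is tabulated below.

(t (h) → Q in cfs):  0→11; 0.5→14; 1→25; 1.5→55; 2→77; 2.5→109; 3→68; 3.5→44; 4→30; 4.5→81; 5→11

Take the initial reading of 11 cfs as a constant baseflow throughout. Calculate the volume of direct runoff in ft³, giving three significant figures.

V ≈ 7.27 × 10^5 ft³

Direct-runoff ordinates (Q − Q_b): 0.0, 3.0, 14.0, 44.0, 66.0, 98.0, 57.0, 33.0, 19.0, 70.0, 0.0 cfs.
ΣQ_DR = 404.0 cfs.
With Δt = 0.5 h = 1800 s, V = ΣQ_DR · Δt = 404.0 × 1800 = 7.27 × 10^5 ft³.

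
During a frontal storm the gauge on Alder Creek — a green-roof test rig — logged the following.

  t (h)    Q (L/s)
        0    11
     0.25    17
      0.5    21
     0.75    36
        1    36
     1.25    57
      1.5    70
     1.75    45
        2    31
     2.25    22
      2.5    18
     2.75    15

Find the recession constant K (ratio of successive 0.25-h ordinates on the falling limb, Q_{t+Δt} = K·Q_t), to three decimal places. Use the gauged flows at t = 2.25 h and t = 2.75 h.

K ≈ 0.826

Using the recession-limb readings at t = 2.25 h and t = 2.75 h: Q falls from 22 to 15 L/s over 2 intervals.
K = (Q₂/Q₁)^(1/2) = (15/22)^(1/2) = 0.826.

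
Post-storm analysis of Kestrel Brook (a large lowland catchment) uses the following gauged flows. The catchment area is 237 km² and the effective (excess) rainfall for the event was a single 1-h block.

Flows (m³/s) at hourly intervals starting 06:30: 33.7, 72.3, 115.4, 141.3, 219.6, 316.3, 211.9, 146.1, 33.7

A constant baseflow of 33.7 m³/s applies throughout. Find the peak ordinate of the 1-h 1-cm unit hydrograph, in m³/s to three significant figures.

Direct runoff: 0.0, 38.6, 81.7, 107.6, 185.9, 282.6, 178.2, 112.4, 0.0 m³/s; ΣQ_DR = 987.0 m³/s, peak = 282.6 m³/s.
Runoff depth d = ΣQ_DR·Δt / A = 987.0 × 3600 / (237 km²) = 14.99 mm.
The 1-cm UH is the DRH scaled by (10 mm)/d, so U_p = 282.6 × 10/14.99 = 188 m³/s.

U_p ≈ 188 m³/s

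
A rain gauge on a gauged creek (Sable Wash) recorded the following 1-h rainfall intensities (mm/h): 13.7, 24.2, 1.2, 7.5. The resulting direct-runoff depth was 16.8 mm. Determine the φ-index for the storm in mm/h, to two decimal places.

Only the 2 blocks with intensity above φ contribute runoff: 13.7, 24.2 mm/h.
Σ(I−φ)·Δt = d  ⇒  (13.7+24.2 − 2φ)·1 = 16.8
φ = (37.90 − 16.8/1) / 2 = 10.55 mm/h.

φ ≈ 10.55 mm/h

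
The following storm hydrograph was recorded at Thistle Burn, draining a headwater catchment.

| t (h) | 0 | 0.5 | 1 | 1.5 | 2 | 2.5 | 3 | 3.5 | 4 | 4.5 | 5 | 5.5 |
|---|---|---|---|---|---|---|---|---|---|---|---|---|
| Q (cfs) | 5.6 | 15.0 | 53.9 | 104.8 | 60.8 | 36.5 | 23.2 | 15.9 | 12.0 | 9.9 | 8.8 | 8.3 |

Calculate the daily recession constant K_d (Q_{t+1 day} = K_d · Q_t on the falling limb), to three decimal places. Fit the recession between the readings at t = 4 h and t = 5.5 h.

Between t = 4 h and t = 5.5 h the flow falls from 12.0 to 8.3 cfs over 3×0.5 h = 1.5 h.
Per-interval ratio K = (8.3/12.0)^(1/3) = 0.8844; K_d = K^(24/0.5) = 0.003.

K_d ≈ 0.003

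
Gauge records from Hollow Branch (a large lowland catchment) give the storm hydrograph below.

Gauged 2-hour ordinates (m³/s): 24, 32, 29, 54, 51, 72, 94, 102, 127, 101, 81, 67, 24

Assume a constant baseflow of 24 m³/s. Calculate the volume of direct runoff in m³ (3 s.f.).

Direct-runoff ordinates (Q − Q_b): 0.0, 8.0, 5.0, 30.0, 27.0, 48.0, 70.0, 78.0, 103.0, 77.0, 57.0, 43.0, 0.0 m³/s.
ΣQ_DR = 546.0 m³/s.
With Δt = 2 h = 7200 s, V = ΣQ_DR · Δt = 546.0 × 7200 = 3.93 × 10^6 m³.

V ≈ 3.93 × 10^6 m³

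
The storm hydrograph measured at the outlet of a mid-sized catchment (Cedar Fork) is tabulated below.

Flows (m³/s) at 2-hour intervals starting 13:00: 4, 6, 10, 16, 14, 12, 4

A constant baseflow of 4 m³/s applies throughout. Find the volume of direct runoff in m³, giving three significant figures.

V ≈ 2.74 × 10^5 m³

Direct-runoff ordinates (Q − Q_b): 0.0, 2.0, 6.0, 12.0, 10.0, 8.0, 0.0 m³/s.
ΣQ_DR = 38.00 m³/s.
With Δt = 2 h = 7200 s, V = ΣQ_DR · Δt = 38.00 × 7200 = 2.74 × 10^5 m³.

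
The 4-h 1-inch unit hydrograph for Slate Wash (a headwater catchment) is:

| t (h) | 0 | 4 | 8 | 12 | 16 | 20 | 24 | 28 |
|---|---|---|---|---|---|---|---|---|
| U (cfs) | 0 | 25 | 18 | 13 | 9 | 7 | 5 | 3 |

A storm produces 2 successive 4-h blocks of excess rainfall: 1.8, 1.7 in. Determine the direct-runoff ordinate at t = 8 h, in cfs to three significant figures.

By discrete convolution, Q_j = Σ (P_i / 1 in) · U_{j−i}.
At t = 8 h (j=2): Q = (1.8/1)·18 + (1.7/1)·25 = 74.9 cfs.

Q ≈ 74.9 cfs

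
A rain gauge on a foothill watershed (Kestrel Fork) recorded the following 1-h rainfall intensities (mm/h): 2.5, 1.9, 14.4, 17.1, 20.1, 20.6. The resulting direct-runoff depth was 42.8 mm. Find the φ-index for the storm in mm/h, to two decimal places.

φ ≈ 7.35 mm/h

Only the 4 blocks with intensity above φ contribute runoff: 14.4, 17.1, 20.1, 20.6 mm/h.
Σ(I−φ)·Δt = d  ⇒  (14.4+17.1+20.1+20.6 − 4φ)·1 = 42.8
φ = (72.20 − 42.8/1) / 4 = 7.35 mm/h.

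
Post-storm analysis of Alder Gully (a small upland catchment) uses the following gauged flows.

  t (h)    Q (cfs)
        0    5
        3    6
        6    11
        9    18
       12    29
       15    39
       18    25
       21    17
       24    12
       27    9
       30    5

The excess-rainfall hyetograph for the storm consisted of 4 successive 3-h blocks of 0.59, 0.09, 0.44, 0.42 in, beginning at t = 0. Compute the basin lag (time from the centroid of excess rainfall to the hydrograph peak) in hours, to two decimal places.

Centroid of excess rainfall: t_c = Σ P_i·t̄_i / ΣP_i = 5.8442 h (block centres at 1.5, 4.5, 7.5, 10.5 h).
Hydrograph peak occurs at t = 15 h, so basin lag t_L = 15 − 5.8442 = 9.16 h.

t_L ≈ 9.16 h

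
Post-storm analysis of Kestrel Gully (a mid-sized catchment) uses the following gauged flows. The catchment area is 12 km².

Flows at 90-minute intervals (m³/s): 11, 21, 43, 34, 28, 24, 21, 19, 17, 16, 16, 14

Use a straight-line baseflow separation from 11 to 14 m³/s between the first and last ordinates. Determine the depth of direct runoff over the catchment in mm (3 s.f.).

Direct runoff: 0.00, 9.73, 31.45, 22.18, 15.91, 11.64, 8.36, 6.09, 3.82, 2.55, 2.27, 0.00 m³/s; ΣQ_DR = 114.0 m³/s.
V = ΣQ_DR · Δt = 114.0 × 5400 s = 6.156 × 10^5 m³.
Over A = 12 km², depth = V / A = 51.3 mm.

d ≈ 51.3 mm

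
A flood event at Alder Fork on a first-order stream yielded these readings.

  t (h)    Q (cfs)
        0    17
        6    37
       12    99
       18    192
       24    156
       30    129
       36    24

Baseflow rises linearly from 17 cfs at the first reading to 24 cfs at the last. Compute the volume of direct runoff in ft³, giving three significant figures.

V ≈ 1.10 × 10^7 ft³

Direct-runoff ordinates (Q − Q_b): 0.00, 18.83, 79.67, 171.50, 134.33, 106.17, 0.00 cfs.
ΣQ_DR = 510.5 cfs.
With Δt = 6 h = 21600 s, V = ΣQ_DR · Δt = 510.5 × 21600 = 1.10 × 10^7 ft³.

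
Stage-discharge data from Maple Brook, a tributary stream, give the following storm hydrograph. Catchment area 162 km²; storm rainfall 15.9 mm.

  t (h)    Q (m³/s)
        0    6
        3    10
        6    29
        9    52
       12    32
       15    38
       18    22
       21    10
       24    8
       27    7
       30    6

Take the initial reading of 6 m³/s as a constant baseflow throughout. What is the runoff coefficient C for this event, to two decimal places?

ΣQ_DR = 154.0 m³/s; V = ΣQ_DR·Δt = 1.663 × 10^6 m³.
Runoff depth d = V / A = 10.27 mm.
C = d / P = 10.27 / 15.9 = 0.65.

C ≈ 0.65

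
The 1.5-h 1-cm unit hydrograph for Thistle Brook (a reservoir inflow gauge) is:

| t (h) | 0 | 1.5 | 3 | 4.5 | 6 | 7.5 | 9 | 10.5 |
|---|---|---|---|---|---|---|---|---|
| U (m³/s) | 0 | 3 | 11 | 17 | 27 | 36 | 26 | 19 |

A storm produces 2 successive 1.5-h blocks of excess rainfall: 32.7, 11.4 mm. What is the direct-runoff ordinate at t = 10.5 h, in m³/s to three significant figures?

By discrete convolution, Q_j = Σ (P_i / 10 mm) · U_{j−i}.
At t = 10.5 h (j=7): Q = (32.7/10)·19 + (11.4/10)·26 = 91.8 m³/s.

Q ≈ 91.8 m³/s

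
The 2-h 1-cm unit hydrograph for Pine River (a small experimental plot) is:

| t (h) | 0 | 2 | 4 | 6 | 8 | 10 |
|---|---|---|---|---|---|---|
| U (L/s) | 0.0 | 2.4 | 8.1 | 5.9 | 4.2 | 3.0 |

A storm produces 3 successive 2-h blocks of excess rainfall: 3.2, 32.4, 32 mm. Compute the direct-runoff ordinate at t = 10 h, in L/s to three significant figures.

By discrete convolution, Q_j = Σ (P_i / 10 mm) · U_{j−i}.
At t = 10 h (j=5): Q = (3.2/10)·3.0 + (32.4/10)·4.2 + (32/10)·5.9 = 33.4 L/s.

Q ≈ 33.4 L/s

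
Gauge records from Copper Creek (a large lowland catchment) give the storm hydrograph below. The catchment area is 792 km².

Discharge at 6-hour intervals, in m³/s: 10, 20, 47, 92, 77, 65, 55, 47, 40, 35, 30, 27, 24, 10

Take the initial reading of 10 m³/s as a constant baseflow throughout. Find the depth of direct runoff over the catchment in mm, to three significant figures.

Direct runoff: 0.0, 10.0, 37.0, 82.0, 67.0, 55.0, 45.0, 37.0, 30.0, 25.0, 20.0, 17.0, 14.0, 0.0 m³/s; ΣQ_DR = 439.0 m³/s.
V = ΣQ_DR · Δt = 439.0 × 21600 s = 9.482 × 10^6 m³.
Over A = 792 km², depth = V / A = 12.0 mm.

d ≈ 12.0 mm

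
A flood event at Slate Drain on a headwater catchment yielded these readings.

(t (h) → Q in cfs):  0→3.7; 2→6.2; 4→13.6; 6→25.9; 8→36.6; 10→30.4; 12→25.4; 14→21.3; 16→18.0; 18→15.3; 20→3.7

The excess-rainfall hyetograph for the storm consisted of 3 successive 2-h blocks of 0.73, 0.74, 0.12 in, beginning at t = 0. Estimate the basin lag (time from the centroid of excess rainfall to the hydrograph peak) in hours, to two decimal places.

t_L ≈ 5.77 h

Centroid of excess rainfall: t_c = Σ P_i·t̄_i / ΣP_i = 2.2327 h (block centres at 1, 3, 5 h).
Hydrograph peak occurs at t = 8 h, so basin lag t_L = 8 − 2.2327 = 5.77 h.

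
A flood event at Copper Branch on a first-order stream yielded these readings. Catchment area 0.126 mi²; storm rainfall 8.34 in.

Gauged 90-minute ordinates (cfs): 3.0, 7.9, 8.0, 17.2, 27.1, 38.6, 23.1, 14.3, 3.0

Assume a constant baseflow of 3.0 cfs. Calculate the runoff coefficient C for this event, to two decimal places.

C ≈ 0.25

ΣQ_DR = 115.2 cfs; V = ΣQ_DR·Δt = 6.221 × 10^5 ft³.
Runoff depth d = V / A = 2.125 in.
C = d / P = 2.125 / 8.34 = 0.25.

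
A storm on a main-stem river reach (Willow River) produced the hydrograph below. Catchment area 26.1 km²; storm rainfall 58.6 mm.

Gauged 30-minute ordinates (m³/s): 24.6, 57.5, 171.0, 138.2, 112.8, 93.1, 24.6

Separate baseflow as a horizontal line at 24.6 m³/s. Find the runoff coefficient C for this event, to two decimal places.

ΣQ_DR = 449.6 m³/s; V = ΣQ_DR·Δt = 8.093 × 10^5 m³.
Runoff depth d = V / A = 31.01 mm.
C = d / P = 31.01 / 58.6 = 0.53.

C ≈ 0.53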